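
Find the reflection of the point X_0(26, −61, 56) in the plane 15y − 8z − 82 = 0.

(26, 89, -24)

With n = (0, 15, −8), the signed offset is (n·X_0 − 82)/|n|² = -1445/289 = -5.
X_0' = X_0 − 2t·n = (26, −61, 56) − (-10)·(0, 15, −8) = (26, 89, −24).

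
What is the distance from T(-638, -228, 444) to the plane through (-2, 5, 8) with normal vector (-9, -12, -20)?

8

The plane has equation n·(r − (-2, 5, 8)) = 0, i.e. n·r = -202.
Then n·(-638, -228, 444) - (-202) = -200.
|n| = √(81 + 144 + 400) = 25, so the distance is |-200|/25 = 8.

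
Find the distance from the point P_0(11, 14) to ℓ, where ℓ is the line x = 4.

7

d = |1·11 + 0·14 − 4| / √(1 + 0) = |7|/1 = 7.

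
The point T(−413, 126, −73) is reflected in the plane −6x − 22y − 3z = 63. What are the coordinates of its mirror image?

n = (−6, −22, −3), |n|² = 529, n·T − 63 = -138, so t = -138/529 = -6/23.
Foot F = T − (-6/23)·n = (−9535/23, 2766/23, −1697/23); the reflection is 2F − T = (−9571/23, 2634/23, −1715/23).

(-9571/23, 2634/23, -1715/23)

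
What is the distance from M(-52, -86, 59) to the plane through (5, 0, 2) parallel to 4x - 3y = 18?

6

Parallel planes share the normal n = (4, -3, 0); since (5, 0, 2) lies on the plane, its equation is 4x - 3y = 20.
Then n·(-52, -86, 59) - 20 = 30.
|n| = √(16 + 9 + 0) = 5, so the distance is |30|/5 = 6.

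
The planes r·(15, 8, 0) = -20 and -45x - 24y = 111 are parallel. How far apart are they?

1

Divide the second equation by -3 to match normals: 15x + 8y = -37.
With common normal n = (15, 8, 0) (|n| = 17), the distance is |(-20) − (-37)|/|n| = 17/17 = 1.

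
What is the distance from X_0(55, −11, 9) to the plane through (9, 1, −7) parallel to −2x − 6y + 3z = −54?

4

Parallel planes share the normal n = (−2, −6, 3); since (9, 1, −7) lies on the plane, its equation is −2x − 6y + 3z = -45.
Then n·(55, −11, 9) − (−45) = 28.
|n| = √(4 + 36 + 9) = 7, so the distance is |28|/7 = 4.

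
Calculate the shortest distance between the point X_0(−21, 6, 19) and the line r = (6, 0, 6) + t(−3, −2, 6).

Direction vector d = (−3, −2, 6).
AP = (−27, 6, 13); AP·d = 147, |AP|² = 934, |d|² = 49.
distance² = |AP|² − (AP·d)²/|d|² = 934 − 21609/49 = 493, so the distance is √493.

√493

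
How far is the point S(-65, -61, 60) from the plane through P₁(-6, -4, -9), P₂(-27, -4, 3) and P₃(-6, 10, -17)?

19/9

P₁P₂ = (-21, 0, 12) and P₁P₃ = (0, 14, -8), so a normal is n = P₁P₂ × P₁P₃ = (-168, -168, -294).
Then n·(-65, -61, 60) - 4326 = -798.
|n| = √(28224 + 28224 + 86436) = 378, so the distance is |-798|/378 = 19/9.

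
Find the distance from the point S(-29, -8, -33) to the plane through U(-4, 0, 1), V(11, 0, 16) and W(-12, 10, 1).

13√66/66

UV = (15, 0, 15) and UW = (-8, 10, 0), so a normal is n = UV × UW = (-150, -120, 150).
Then n·(-29, -8, -33) - 750 = -390.
|n| = √(22500 + 14400 + 22500) = 30√66, so the distance is |-390|/(30√66) = 13√66/66.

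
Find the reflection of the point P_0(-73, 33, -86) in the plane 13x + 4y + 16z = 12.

With n = (13, 4, 16), the signed offset is (n·P_0 − 12)/|n|² = -2205/441 = -5.
P_0' = P_0 − 2t·n = (-73, 33, -86) − (-10)·(13, 4, 16) = (57, 73, 74).

(57, 73, 74)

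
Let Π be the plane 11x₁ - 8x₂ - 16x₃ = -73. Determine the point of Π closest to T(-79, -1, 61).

The perpendicular from T has direction n = (11, -8, -16): r = (-79, -1, 61) + t(11, -8, -16).
Substitute into the plane: n·(T + tn) = -73 gives -1837 + 441t = -73, so t = 4.
Foot = (-79, -1, 61) + 4·(11, -8, -16) = (-35, -33, -3).

(-35, -33, -3)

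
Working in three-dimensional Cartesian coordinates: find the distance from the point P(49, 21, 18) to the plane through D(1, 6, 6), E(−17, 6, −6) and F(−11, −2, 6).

DE = (−18, 0, −12) and DF = (−12, −8, 0), so a normal is n = DE × DF = (−96, 144, 144).
n = (−96, 144, 144); n·P − 1632 = -720; |n| = 48√22; distance = 720/(48√22) = 15/√22.

15/√22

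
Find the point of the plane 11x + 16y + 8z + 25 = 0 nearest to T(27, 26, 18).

n = (11, 16, 8), |n|² = 441, and n·T − (-25) = 882.
t = 882/441 = 2, so the foot is T − t·n = (27, 26, 18) − 2·(11, 16, 8) = (5, −6, 2).

(5, -6, 2)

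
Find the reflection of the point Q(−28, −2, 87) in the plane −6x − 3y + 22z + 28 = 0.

With n = (−6, −3, 22), the signed offset is (n·Q − (-28))/|n|² = 2116/529 = 4.
Q' = Q − 2t·n = (−28, −2, 87) − 8·(−6, −3, 22) = (20, 22, −89).

(20, 22, -89)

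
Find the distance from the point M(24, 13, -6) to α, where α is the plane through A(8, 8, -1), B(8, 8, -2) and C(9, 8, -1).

5

AB = (0, 0, -1) and AC = (1, 0, 0), so a normal is n = AB × AC = (0, -1, 0).
Then n·(24, 13, -6) - (-8) = -5.
|n| = √(0 + 1 + 0) = 1, so the distance is |-5|/1 = 5.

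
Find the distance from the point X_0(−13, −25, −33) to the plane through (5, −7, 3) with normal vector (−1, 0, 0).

18

The plane has equation n·(r − (5, −7, 3)) = 0, i.e. n·r = -5.
n = (−1, 0, 0); n·P − (-5) = 18; |n| = 1; distance = 18/1 = 18.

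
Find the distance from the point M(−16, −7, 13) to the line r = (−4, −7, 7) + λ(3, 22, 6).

Direction vector d = (3, 22, 6).
AP = (−12, 0, 6), and AP × d = (−132, 90, −264).
|AP × d|² = 95220 and |d|² = 529, so the distance is √(95220/529) = √180 = 6√5.

6√5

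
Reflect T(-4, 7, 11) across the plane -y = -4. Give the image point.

(-4, 1, 11)

With n = (0, -1, 0), the signed offset is (n·T − (-4))/|n|² = -3/1 = -3.
T' = T − 2t·n = (-4, 7, 11) − (-6)·(0, -1, 0) = (-4, 1, 11).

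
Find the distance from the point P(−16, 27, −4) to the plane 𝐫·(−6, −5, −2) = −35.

d = |(-6)·(-16) + (-5)·27 + (-2)·(-4) − (-35)| / √(36 + 25 + 4) = |4| / √65 = 4/√65.

4√65/65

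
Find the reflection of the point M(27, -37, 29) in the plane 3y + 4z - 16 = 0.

(27, -859/25, 813/25)

n = (0, 3, 4), |n|² = 25, n·M − 16 = -11, so t = -11/25.
Foot F = M − (-11/25)·n = (27, -892/25, 769/25); the reflection is 2F − M = (27, -859/25, 813/25).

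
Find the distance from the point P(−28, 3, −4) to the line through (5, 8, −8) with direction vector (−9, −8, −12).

Direction vector d = (−9, −8, −12).
AP = (−33, −5, 4); AP·d = 289, |AP|² = 1130, |d|² = 289.
distance² = |AP|² − (AP·d)²/|d|² = 1130 − 83521/289 = 841, so the distance is 29.

29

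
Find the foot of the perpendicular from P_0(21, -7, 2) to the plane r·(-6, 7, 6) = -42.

n = (-6, 7, 6), |n|² = 121, and n·P_0 − (-42) = -121.
t = -121/121 = -1, so the foot is P_0 − t·n = (21, -7, 2) − (-1)·(-6, 7, 6) = (15, 0, 8).

(15, 0, 8)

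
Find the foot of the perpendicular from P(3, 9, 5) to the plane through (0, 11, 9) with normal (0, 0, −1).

(3, 9, 9)

n = (0, 0, −1), |n|² = 1, and n·P − (-9) = 4.
t = 4/1 = 4, so the foot is P − t·n = (3, 9, 5) − 4·(0, 0, −1) = (3, 9, 9).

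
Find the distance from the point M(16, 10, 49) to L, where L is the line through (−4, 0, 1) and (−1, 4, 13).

10

A direction vector is d = (3, 4, 12).
AP = (20, 10, 48); AP·d = 676, |AP|² = 2804, |d|² = 169.
distance² = |AP|² − (AP·d)²/|d|² = 2804 − 456976/169 = 100, so the distance is 10.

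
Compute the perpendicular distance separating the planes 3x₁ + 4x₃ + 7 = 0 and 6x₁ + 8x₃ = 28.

Divide the second equation by 2 to match normals: 3x₁ + 4x₃ = 14.
With common normal n = (3, 0, 4) (|n| = 5), the distance is |(-7) − 14|/|n| = 21/5.

21/5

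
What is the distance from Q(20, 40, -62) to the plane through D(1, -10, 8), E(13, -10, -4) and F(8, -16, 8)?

4

DE = (12, 0, -12) and DF = (7, -6, 0), so a normal is n = DE × DF = (-72, -84, -72).
Then n·(20, 40, -62) - 192 = -528.
|n| = √(5184 + 7056 + 5184) = 132, so the distance is |-528|/132 = 4.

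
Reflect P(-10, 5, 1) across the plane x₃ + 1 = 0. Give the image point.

(-10, 5, -3)

With n = (0, 0, 1), the signed offset is (n·P − (-1))/|n|² = 2/1 = 2.
P' = P − 2t·n = (-10, 5, 1) − 4·(0, 0, 1) = (-10, 5, -3).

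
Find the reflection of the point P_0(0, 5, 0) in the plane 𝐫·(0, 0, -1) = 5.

(0, 5, -10)

With n = (0, 0, -1), the signed offset is (n·P_0 − 5)/|n|² = -5/1 = -5.
P_0' = P_0 − 2t·n = (0, 5, 0) − (-10)·(0, 0, -1) = (0, 5, -10).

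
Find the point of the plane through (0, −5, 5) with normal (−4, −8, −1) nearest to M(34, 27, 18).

(14, -13, 13)

n = (−4, −8, −1), |n|² = 81, and n·M − 35 = -405.
t = -405/81 = -5, so the foot is M − t·n = (34, 27, 18) − (-5)·(−4, −8, −1) = (14, −13, 13).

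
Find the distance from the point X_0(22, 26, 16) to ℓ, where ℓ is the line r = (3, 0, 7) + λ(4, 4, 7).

√389

Direction vector d = (4, 4, 7).
AP = (19, 26, 9); AP·d = 243, |AP|² = 1118, |d|² = 81.
distance² = |AP|² − (AP·d)²/|d|² = 1118 − 59049/81 = 389, so the distance is √389.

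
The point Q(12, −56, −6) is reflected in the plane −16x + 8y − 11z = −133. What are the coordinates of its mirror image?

n = (−16, 8, −11), |n|² = 441, n·Q − (-133) = -441, so t = -441/441 = -1.
Foot F = Q − (-1)·n = (−4, −48, −17); the reflection is 2F − Q = (−20, −40, −28).

(-20, -40, -28)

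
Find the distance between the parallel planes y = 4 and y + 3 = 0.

With common normal n = (0, 1, 0) (|n| = 1), the distance is |4 − (-3)|/|n| = 7/1 = 7.

7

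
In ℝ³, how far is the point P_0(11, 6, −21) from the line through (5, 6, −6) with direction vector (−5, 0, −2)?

Direction vector d = (−5, 0, −2).
AP = (6, 0, −15), and AP × d = (0, 87, 0).
|AP × d|² = 7569 and |d|² = 29, so the distance is √(7569/29) = √261 = 3√29.

3√29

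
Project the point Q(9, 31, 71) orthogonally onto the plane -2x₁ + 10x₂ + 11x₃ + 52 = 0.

n = (-2, 10, 11), |n|² = 225, and n·Q − (-52) = 1125.
t = 1125/225 = 5, so the foot is Q − t·n = (9, 31, 71) − 5·(-2, 10, 11) = (19, -19, 16).

(19, -19, 16)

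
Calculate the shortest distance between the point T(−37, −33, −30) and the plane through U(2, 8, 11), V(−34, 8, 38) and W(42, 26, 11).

23/25

UV = (−36, 0, 27) and UW = (40, 18, 0), so a normal is n = UV × UW = (−486, 1080, −648).
d = |(-486)·(-37) + 1080·(-33) + (-648)·(-30) − 540| / √(236196 + 1166400 + 419904) = |1242| / 1350 = 23/25.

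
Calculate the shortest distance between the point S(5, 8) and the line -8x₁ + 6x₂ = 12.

d = |(-8)·5 + 6·8 − 12| / √(64 + 36) = |-4|/10 = 2/5.

2/5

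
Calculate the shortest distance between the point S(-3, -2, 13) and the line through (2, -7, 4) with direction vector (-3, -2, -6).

√82

Direction vector d = (-3, -2, -6).
AP = (-5, 5, 9); AP·d = -49, |AP|² = 131, |d|² = 49.
distance² = |AP|² − (AP·d)²/|d|² = 131 − 2401/49 = 82, so the distance is √82.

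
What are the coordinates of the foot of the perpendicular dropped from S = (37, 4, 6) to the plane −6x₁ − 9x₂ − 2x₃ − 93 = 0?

(19, -23, 0)

n = (−6, −9, −2), |n|² = 121, and n·S − 93 = -363.
t = -363/121 = -3, so the foot is S − t·n = (37, 4, 6) − (-3)·(−6, −9, −2) = (19, −23, 0).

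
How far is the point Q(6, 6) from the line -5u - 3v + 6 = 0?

d = |(-5)·6 + (-3)·6 − (-6)| / √(25 + 9) = |-42|/√34 = 21√34/17.

42/√34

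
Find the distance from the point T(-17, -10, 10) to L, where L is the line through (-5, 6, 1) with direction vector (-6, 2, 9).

Direction vector d = (-6, 2, 9).
AP = (-12, -16, 9), and AP × d = (-162, 54, -120).
|AP × d|² = 43560 and |d|² = 121, so the distance is √(43560/121) = √360 = 6√10.

6√10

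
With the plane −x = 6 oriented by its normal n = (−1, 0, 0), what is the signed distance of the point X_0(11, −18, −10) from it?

n·X_0 − 6 = -17.
|n| = 1, so the signed distance is -17/1 = -17.

-17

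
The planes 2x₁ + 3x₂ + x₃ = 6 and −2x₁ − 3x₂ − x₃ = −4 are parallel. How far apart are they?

Divide the second equation by -1 to match normals: 2x₁ + 3x₂ + x₃ = 4.
Both planes have normal n = (2, 3, 1), |n| = √14. Any point on the first plane is at distance |4 − 6|/|n| = 2/√14 = √14/7 from the second.

2/√14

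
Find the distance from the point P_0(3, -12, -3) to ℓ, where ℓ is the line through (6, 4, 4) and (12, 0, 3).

A direction vector is d = (6, -4, -1).
AP = (-3, -16, -7); AP·d = 53, |AP|² = 314, |d|² = 53.
distance² = |AP|² − (AP·d)²/|d|² = 314 − 2809/53 = 261, so the distance is 3√29.

3√29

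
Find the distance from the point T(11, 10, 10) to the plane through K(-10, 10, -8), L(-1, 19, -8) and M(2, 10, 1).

9/√34

KL = (9, 9, 0) and KM = (12, 0, 9), so a normal is n = KL × KM = (81, -81, -108).
Then n·(11, 10, 10) - (-756) = -243.
|n| = √(6561 + 6561 + 11664) = 27√34, so the distance is |-243|/(27√34) = 9/√34.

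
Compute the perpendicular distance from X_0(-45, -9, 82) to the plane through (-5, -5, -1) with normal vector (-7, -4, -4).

The plane has equation n·(r − (-5, -5, -1)) = 0, i.e. n·r = 59.
d = |(-7)·(-45) + (-4)·(-9) + (-4)·82 − 59| / √(49 + 16 + 16) = |-36| / 9 = 4.

4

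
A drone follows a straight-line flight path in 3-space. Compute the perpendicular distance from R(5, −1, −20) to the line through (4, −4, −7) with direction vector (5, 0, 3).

√145

Direction vector d = (5, 0, 3).
AP = (1, 3, −13), and AP × d = (9, −68, −15).
|AP × d|² = 4930 and |d|² = 34, so the distance is √(4930/34) = √145.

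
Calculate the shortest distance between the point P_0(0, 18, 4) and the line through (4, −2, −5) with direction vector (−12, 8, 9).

4√13

Direction vector d = (−12, 8, 9).
AP = (−4, 20, 9); AP·d = 289, |AP|² = 497, |d|² = 289.
distance² = |AP|² − (AP·d)²/|d|² = 497 − 83521/289 = 208, so the distance is 4√13.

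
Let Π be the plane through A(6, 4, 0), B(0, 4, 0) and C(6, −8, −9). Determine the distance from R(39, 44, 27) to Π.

AB = (−6, 0, 0) and AC = (0, −12, −9), so a normal is n = AB × AC = (0, −54, 72).
Then n·(39, 44, 27) − (−216) = −216.
|n| = √(0 + 2916 + 5184) = 90, so the distance is |-216|/90 = 12/5.

12/5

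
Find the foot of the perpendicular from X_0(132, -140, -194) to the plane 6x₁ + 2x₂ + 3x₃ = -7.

(978/7, -962/7, -1331/7)

n = (6, 2, 3), |n|² = 49, and n·X_0 − (-7) = -63.
t = -63/49 = -9/7, so the foot is X_0 − t·n = (132, -140, -194) − (-9/7)·(6, 2, 3) = (978/7, -962/7, -1331/7).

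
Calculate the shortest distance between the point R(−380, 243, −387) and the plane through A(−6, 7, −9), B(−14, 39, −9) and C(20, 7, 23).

6

AB = (−8, 32, 0) and AC = (26, 0, 32), so a normal is n = AB × AC = (1024, 256, −832).
Then n·(−380, 243, −387) − 3136 = −8064.
|n| = √(1048576 + 65536 + 692224) = 1344, so the distance is |-8064|/1344 = 6.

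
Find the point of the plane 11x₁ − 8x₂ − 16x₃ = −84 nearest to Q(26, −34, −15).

The perpendicular from Q has direction n = (11, −8, −16): r = (26, −34, −15) + λ(11, −8, −16).
Substitute into the plane: n·(Q + λn) = -84 gives 798 + 441λ = -84, so λ = -2.
Foot = (26, −34, −15) + (-2)·(11, −8, −16) = (4, −18, 17).

(4, -18, 17)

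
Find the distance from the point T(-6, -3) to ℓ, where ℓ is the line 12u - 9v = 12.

19/5

The normal to the line is n = (12, -9) with |n| = 15.
|n·T − 12| = |-45 − 12| = 57, so the distance is 57/15 = 19/5.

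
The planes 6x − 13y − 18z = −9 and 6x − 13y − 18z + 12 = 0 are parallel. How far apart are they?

Both planes have normal n = (6, −13, −18), |n| = 23. Any point on the first plane is at distance |(-12) − (-9)|/|n| = 3/23 from the second.

3/23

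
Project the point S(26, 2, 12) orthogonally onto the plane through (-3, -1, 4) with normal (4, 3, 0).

(6, -13, 12)

n = (4, 3, 0), |n|² = 25, and n·S − (-15) = 125.
t = 125/25 = 5, so the foot is S − t·n = (26, 2, 12) − 5·(4, 3, 0) = (6, -13, 12).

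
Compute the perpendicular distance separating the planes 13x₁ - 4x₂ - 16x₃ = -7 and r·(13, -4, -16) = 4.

11/21

With common normal n = (13, -4, -16) (|n| = 21), the distance is |(-7) − 4|/|n| = 11/21.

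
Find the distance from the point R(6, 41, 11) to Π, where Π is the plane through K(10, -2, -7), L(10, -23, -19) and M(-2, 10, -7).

10/3

KL = (0, -21, -12) and KM = (-12, 12, 0), so a normal is n = KL × KM = (144, 144, -252).
n = (144, 144, -252); n·P − 2916 = 1080; |n| = 324; distance = 1080/324 = 10/3.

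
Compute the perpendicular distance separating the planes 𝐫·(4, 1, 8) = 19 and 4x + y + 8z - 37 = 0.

With common normal n = (4, 1, 8) (|n| = 9), the distance is |19 − 37|/|n| = 18/9 = 2.

2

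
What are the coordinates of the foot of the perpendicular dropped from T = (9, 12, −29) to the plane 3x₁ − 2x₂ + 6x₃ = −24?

The perpendicular from T has direction n = (3, −2, 6): r = (9, 12, −29) + t(3, −2, 6).
Substitute into the plane: n·(T + tn) = -24 gives -171 + 49t = -24, so t = 3.
Foot = (9, 12, −29) + 3·(3, −2, 6) = (18, 6, −11).

(18, 6, -11)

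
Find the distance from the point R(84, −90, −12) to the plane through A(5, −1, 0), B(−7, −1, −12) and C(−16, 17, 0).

7

AB = (−12, 0, −12) and AC = (−21, 18, 0), so a normal is n = AB × AC = (216, 252, −216).
Then n·(84, −90, −12) − 828 = −2772.
|n| = √(46656 + 63504 + 46656) = 396, so the distance is |-2772|/396 = 7.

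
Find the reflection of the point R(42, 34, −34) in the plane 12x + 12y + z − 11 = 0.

n = (12, 12, 1), |n|² = 289, n·R − 11 = 867, so t = 867/289 = 3.
Foot F = R − 3·n = (6, −2, −37); the reflection is 2F − R = (−30, −38, −40).

(-30, -38, -40)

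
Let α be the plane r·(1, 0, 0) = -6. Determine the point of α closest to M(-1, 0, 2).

(-6, 0, 2)

n = (1, 0, 0), |n|² = 1, and n·M − (-6) = 5.
t = 5/1 = 5, so the foot is M − t·n = (-1, 0, 2) − 5·(1, 0, 0) = (-6, 0, 2).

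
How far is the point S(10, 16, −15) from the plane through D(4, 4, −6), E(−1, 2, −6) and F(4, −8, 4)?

6/√65

DE = (−5, −2, 0) and DF = (0, −12, 10), so a normal is n = DE × DF = (−20, 50, 60).
Then n·(10, 16, −15) − (−240) = −60.
|n| = √(400 + 2500 + 3600) = 10√65, so the distance is |-60|/(10√65) = 6/√65.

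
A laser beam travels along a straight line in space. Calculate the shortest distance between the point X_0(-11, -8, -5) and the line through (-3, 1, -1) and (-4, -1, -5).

A direction vector is d = (-1, -2, -4).
AP = (-8, -9, -4), and AP × d = (28, -28, 7).
|AP × d|² = 1617 and |d|² = 21, so the distance is √(1617/21) = √77.

√77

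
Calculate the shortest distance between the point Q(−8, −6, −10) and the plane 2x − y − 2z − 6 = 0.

4/3

Normal vector n = (2, −1, −2), and n·(−8, −6, −10) − 6 = 4.
|n| = √(4 + 1 + 4) = 3, so the distance is |4|/3 = 4/3.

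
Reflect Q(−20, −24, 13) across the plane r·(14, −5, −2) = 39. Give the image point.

(8, -34, 9)

With n = (14, −5, −2), the signed offset is (n·Q − 39)/|n|² = -225/225 = -1.
Q' = Q − 2t·n = (−20, −24, 13) − (-2)·(14, −5, −2) = (8, −34, 9).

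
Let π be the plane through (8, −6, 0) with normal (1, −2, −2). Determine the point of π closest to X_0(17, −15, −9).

The perpendicular from X_0 has direction n = (1, −2, −2): r = (17, −15, −9) + t(1, −2, −2).
Substitute into the plane: n·(X_0 + tn) = 20 gives 65 + 9t = 20, so t = -5.
Foot = (17, −15, −9) + (-5)·(1, −2, −2) = (12, −5, 1).

(12, -5, 1)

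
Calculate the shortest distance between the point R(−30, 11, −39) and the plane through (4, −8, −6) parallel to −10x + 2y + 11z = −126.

Parallel planes share the normal n = (−10, 2, 11); since (4, −8, −6) lies on the plane, its equation is −10x + 2y + 11z = -122.
n = (−10, 2, 11); n·P − (-122) = 15; |n| = 15; distance = 15/15 = 1.

1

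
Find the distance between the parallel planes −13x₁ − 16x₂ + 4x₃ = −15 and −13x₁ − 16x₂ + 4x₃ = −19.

With common normal n = (−13, −16, 4) (|n| = 21), the distance is |(-15) − (-19)|/|n| = 4/21.

4/21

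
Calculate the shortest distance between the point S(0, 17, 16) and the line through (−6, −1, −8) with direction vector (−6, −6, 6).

6√26

Direction vector d = (−6, −6, 6).
AP = (6, 18, 24), and AP × d = (252, −180, 72).
|AP × d|² = 101088 and |d|² = 108, so the distance is √(101088/108) = √936 = 6√26.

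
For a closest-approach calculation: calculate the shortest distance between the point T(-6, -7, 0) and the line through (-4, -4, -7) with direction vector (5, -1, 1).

√62

Direction vector d = (5, -1, 1).
AP = (-2, -3, 7), and AP × d = (4, 37, 17).
|AP × d|² = 1674 and |d|² = 27, so the distance is √(1674/27) = √62.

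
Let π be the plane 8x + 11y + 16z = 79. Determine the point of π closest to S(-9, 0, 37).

(-17, -11, 21)

The perpendicular from S has direction n = (8, 11, 16): r = (-9, 0, 37) + t(8, 11, 16).
Substitute into the plane: n·(S + tn) = 79 gives 520 + 441t = 79, so t = -1.
Foot = (-9, 0, 37) + (-1)·(8, 11, 16) = (-17, -11, 21).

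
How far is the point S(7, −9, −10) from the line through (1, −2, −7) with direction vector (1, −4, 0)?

Direction vector d = (1, −4, 0).
AP = (6, −7, −3); AP·d = 34, |AP|² = 94, |d|² = 17.
distance² = |AP|² − (AP·d)²/|d|² = 94 − 1156/17 = 26, so the distance is √26.

√26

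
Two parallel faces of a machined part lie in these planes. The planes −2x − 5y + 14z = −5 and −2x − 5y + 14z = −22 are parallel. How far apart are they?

17/15

Both planes have normal n = (−2, −5, 14), |n| = 15. Any point on the first plane is at distance |(-22) − (-5)|/|n| = 17/15 from the second.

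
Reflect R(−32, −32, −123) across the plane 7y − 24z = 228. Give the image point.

n = (0, 7, −24), |n|² = 625, n·R − 228 = 2500, so t = 2500/625 = 4.
Foot F = R − 4·n = (−32, −60, −27); the reflection is 2F − R = (−32, −88, 69).

(-32, -88, 69)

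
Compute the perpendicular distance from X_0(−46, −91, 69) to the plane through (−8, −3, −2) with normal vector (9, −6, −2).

4

The plane has equation n·(r − (−8, −3, −2)) = 0, i.e. n·r = -50.
n = (9, −6, −2); n·P − (-50) = 44; |n| = 11; distance = 44/11 = 4.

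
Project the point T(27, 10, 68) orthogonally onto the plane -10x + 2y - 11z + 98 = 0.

n = (-10, 2, -11), |n|² = 225, and n·T − (-98) = -900.
t = -900/225 = -4, so the foot is T − t·n = (27, 10, 68) − (-4)·(-10, 2, -11) = (-13, 18, 24).

(-13, 18, 24)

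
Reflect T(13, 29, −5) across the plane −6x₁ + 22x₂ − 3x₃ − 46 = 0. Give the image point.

n = (−6, 22, −3), |n|² = 529, n·T − 46 = 529, so t = 529/529 = 1.
Foot F = T − 1·n = (19, 7, −2); the reflection is 2F − T = (25, −15, 1).

(25, -15, 1)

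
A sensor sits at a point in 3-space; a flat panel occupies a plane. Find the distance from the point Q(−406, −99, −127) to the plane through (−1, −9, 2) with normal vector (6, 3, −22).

6

The plane has equation n·(r − (−1, −9, 2)) = 0, i.e. n·r = -77.
n = (6, 3, −22); n·P − (-77) = 138; |n| = 23; distance = 138/23 = 6.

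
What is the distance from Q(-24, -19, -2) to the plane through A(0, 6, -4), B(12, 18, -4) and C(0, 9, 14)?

8√73/73

AB = (12, 12, 0) and AC = (0, 3, 18), so a normal is n = AB × AC = (216, -216, 36).
d = |216·(-24) + (-216)·(-19) + 36·(-2) − (-1440)| / √(46656 + 46656 + 1296) = |288| / (36√73) = 8√73/73.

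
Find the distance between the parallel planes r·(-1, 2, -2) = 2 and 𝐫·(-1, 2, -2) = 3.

With common normal n = (-1, 2, -2) (|n| = 3), the distance is |2 − 3|/|n| = 1/3.

1/3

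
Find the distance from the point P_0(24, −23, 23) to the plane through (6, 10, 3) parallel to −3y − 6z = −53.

7√5/5

Parallel planes share the normal n = (0, −3, −6); since (6, 10, 3) lies on the plane, its equation is −3y − 6z = -48.
Then n·(24, −23, 23) − (−48) = −21.
|n| = √(0 + 9 + 36) = 3√5, so the distance is |-21|/(3√5) = 7√5/5.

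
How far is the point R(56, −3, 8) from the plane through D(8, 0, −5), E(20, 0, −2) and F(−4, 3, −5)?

16√33/33

DE = (12, 0, 3) and DF = (−12, 3, 0), so a normal is n = DE × DF = (−9, −36, 36).
Then n·(56, −3, 8) − (−252) = 144.
|n| = √(81 + 1296 + 1296) = 9√33, so the distance is |144|/(9√33) = 16/√33.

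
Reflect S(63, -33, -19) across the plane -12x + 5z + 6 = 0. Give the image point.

n = (-12, 0, 5), |n|² = 169, n·S − (-6) = -845, so t = -845/169 = -5.
Foot F = S − (-5)·n = (3, -33, 6); the reflection is 2F − S = (-57, -33, 31).

(-57, -33, 31)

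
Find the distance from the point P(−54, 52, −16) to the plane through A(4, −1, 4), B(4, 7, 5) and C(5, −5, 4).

AB = (0, 8, 1) and AC = (1, −4, 0), so a normal is n = AB × AC = (4, 1, −8).
d = |4·(-54) + 1·52 + (-8)·(-16) − (-17)| / √(16 + 1 + 64) = |-19| / 9 = 19/9.

19/9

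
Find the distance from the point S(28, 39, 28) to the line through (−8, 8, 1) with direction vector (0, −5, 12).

Direction vector d = (0, −5, 12).
AP = (36, 31, 27); AP·d = 169, |AP|² = 2986, |d|² = 169.
distance² = |AP|² − (AP·d)²/|d|² = 2986 − 28561/169 = 2817, so the distance is 3√313.

3√313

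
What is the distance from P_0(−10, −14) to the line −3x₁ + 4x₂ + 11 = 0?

3

d = |(-3)·(-10) + 4·(-14) − (-11)| / √(9 + 16) = |-15|/5 = 3.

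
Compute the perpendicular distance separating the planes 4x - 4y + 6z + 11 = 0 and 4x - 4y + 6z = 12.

23√17/34

Both planes have normal n = (4, -4, 6), |n| = 2√17. Any point on the first plane is at distance |12 − (-11)|/|n| = 23/(2√17) from the second.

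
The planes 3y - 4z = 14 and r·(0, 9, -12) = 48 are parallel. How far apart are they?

2/5

Divide the second equation by 3 to match normals: 3y - 4z = 16.
Both planes have normal n = (0, 3, -4), |n| = 5. Any point on the first plane is at distance |16 − 14|/|n| = 2/5 from the second.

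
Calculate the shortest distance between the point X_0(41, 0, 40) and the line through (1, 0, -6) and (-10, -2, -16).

2√29

A direction vector is d = (-11, -2, -10).
AP = (40, 0, 46); AP·d = -900, |AP|² = 3716, |d|² = 225.
distance² = |AP|² − (AP·d)²/|d|² = 3716 − 810000/225 = 116, so the distance is 2√29.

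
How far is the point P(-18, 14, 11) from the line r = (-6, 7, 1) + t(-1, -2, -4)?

√209

Direction vector d = (-1, -2, -4).
AP = (-12, 7, 10), and AP × d = (-8, -58, 31).
|AP × d|² = 4389 and |d|² = 21, so the distance is √(4389/21) = √209.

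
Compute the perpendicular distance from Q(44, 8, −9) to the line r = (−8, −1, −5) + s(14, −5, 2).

2√194

Direction vector d = (14, −5, 2).
AP = (52, 9, −4), and AP × d = (−2, −160, −386).
|AP × d|² = 174600 and |d|² = 225, so the distance is √(174600/225) = √776 = 2√194.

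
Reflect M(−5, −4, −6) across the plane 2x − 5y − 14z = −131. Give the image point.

(-9, 6, 22)

n = (2, −5, −14), |n|² = 225, n·M − (-131) = 225, so t = 225/225 = 1.
Foot F = M − 1·n = (−7, 1, 8); the reflection is 2F − M = (−9, 6, 22).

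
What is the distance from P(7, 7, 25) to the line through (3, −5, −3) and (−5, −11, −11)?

A direction vector is d = (−8, −6, −8).
AP = (4, 12, 28); AP·d = -328, |AP|² = 944, |d|² = 164.
distance² = |AP|² − (AP·d)²/|d|² = 944 − 107584/164 = 288, so the distance is 12√2.

12√2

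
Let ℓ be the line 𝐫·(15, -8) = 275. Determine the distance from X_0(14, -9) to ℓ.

d = |15·14 + (-8)·(-9) − 275| / √(225 + 64) = |7|/17 = 7/17.

7/17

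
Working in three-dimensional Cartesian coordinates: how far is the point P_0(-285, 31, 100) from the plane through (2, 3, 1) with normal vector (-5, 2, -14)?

The plane has equation n·(r − (2, 3, 1)) = 0, i.e. n·r = -18.
Then n·(-285, 31, 100) - (-18) = 105.
|n| = √(25 + 4 + 196) = 15, so the distance is |105|/15 = 7.

7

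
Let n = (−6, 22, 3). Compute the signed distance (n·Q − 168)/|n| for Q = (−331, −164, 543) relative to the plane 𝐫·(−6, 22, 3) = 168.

-7

n·Q − 168 = -161.
|n| = 23, so the signed distance is -161/23 = -7.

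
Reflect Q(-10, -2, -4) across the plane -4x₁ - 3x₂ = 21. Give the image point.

n = (-4, -3, 0), |n|² = 25, n·Q − 21 = 25, so t = 25/25 = 1.
Foot F = Q − 1·n = (-6, 1, -4); the reflection is 2F − Q = (-2, 4, -4).

(-2, 4, -4)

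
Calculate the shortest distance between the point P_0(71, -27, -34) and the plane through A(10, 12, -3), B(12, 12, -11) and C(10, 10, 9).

AB = (2, 0, -8) and AC = (0, -2, 12), so a normal is n = AB × AC = (-16, -24, -4).
d = |(-16)·71 + (-24)·(-27) + (-4)·(-34) − (-436)| / √(256 + 576 + 16) = |84| / (4√53) = 21/√53.

21/√53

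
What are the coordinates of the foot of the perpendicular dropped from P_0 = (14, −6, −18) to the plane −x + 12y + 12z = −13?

(13, 6, -6)

The perpendicular from P_0 has direction n = (−1, 12, 12): r = (14, −6, −18) + μ(−1, 12, 12).
Substitute into the plane: n·(P_0 + μn) = -13 gives -302 + 289μ = -13, so μ = 1.
Foot = (14, −6, −18) + 1·(−1, 12, 12) = (13, 6, −6).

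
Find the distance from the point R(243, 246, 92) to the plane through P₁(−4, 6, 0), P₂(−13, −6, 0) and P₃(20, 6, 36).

4

P₁P₂ = (−9, −12, 0) and P₁P₃ = (24, 0, 36), so a normal is n = P₁P₂ × P₁P₃ = (−432, 324, 288).
Then n·(243, 246, 92) − 3672 = −2448.
|n| = √(186624 + 104976 + 82944) = 612, so the distance is |-2448|/612 = 4.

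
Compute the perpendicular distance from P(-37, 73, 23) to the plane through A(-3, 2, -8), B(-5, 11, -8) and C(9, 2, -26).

AB = (-2, 9, 0) and AC = (12, 0, -18), so a normal is n = AB × AC = (-162, -36, -108).
d = |(-162)·(-37) + (-36)·73 + (-108)·23 − 1278| / √(26244 + 1296 + 11664) = |-396| / 198 = 2.

2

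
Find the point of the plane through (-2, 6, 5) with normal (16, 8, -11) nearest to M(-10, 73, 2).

(-26, 65, 13)

n = (16, 8, -11), |n|² = 441, and n·M − (-39) = 441.
t = 441/441 = 1, so the foot is M − t·n = (-10, 73, 2) − 1·(16, 8, -11) = (-26, 65, 13).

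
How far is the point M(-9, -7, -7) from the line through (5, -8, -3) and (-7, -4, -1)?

7

A direction vector is d = (-12, 4, 2).
AP = (-14, 1, -4), and AP × d = (18, 76, -44).
|AP × d|² = 8036 and |d|² = 164, so the distance is √(8036/164) = √49 = 7.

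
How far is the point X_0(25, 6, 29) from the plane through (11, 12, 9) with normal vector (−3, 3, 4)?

20/√34

The plane has equation n·(r − (11, 12, 9)) = 0, i.e. n·r = 39.
d = |(-3)·25 + 3·6 + 4·29 − 39| / √(9 + 9 + 16) = |20| / √34 = 20/√34.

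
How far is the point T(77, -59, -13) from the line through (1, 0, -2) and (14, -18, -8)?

A direction vector is d = (13, -18, -6).
AP = (76, -59, -11), and AP × d = (156, 313, -601).
|AP × d|² = 483506 and |d|² = 529, so the distance is √(483506/529) = √914.

√914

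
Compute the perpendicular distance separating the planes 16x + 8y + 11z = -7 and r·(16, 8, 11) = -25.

Both planes have normal n = (16, 8, 11), |n| = 21. Any point on the first plane is at distance |(-25) − (-7)|/|n| = 18/21 = 6/7 from the second.

6/7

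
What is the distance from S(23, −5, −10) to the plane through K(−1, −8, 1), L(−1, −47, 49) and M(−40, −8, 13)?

1/21

KL = (0, −39, 48) and KM = (−39, 0, 12), so a normal is n = KL × KM = (−468, −1872, −1521).
Then n·(23, −5, −10) − 13923 = −117.
|n| = √(219024 + 3504384 + 2313441) = 2457, so the distance is |-117|/2457 = 1/21.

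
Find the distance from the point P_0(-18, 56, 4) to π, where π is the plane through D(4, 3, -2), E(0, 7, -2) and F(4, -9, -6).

DE = (-4, 4, 0) and DF = (0, -12, -4), so a normal is n = DE × DF = (-16, -16, 48).
n = (-16, -16, 48); n·P − (-208) = -208; |n| = 16√11; distance = 208/(16√11) = 13√11/11.

13√11/11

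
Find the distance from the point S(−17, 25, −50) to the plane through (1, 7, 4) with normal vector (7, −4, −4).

The plane has equation n·(r − (1, 7, 4)) = 0, i.e. n·r = -37.
Then n·(−17, 25, −50) − (−37) = 18.
|n| = √(49 + 16 + 16) = 9, so the distance is |18|/9 = 2.

2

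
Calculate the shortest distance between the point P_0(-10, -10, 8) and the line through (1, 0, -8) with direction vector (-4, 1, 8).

Direction vector d = (-4, 1, 8).
AP = (-11, -10, 16), and AP × d = (-96, 24, -51).
|AP × d|² = 12393 and |d|² = 81, so the distance is √(12393/81) = √153 = 3√17.

3√17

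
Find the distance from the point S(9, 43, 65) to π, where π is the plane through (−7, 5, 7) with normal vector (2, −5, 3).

The plane has equation n·(r − (−7, 5, 7)) = 0, i.e. n·r = -18.
Then n·(9, 43, 65) − (−18) = 16.
|n| = √(4 + 25 + 9) = √38, so the distance is |16|/√38 = 8√38/19.

16/√38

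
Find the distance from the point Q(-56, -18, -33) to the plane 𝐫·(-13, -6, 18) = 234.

8/23

Normal vector n = (-13, -6, 18), and n·(-56, -18, -33) - 234 = 8.
|n| = √(169 + 36 + 324) = 23, so the distance is |8|/23 = 8/23.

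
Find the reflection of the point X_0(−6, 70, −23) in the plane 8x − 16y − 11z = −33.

With n = (8, −16, −11), the signed offset is (n·X_0 − (-33))/|n|² = -882/441 = -2.
X_0' = X_0 − 2t·n = (−6, 70, −23) − (-4)·(8, −16, −11) = (26, 6, −67).

(26, 6, -67)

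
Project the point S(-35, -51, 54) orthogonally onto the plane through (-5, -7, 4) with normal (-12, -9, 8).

(13, -15, 22)

n = (-12, -9, 8), |n|² = 289, and n·S − 155 = 1156.
t = 1156/289 = 4, so the foot is S − t·n = (-35, -51, 54) − 4·(-12, -9, 8) = (13, -15, 22).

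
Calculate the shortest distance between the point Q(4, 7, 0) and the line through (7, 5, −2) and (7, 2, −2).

A direction vector is d = (0, −3, 0).
AP = (−3, 2, 2), and AP × d = (6, 0, 9).
|AP × d|² = 117 and |d|² = 9, so the distance is √(117/9) = √13.

√13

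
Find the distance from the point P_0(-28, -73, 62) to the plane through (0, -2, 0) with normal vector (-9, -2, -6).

2

The plane has equation n·(r − (0, -2, 0)) = 0, i.e. n·r = 4.
Then n·(-28, -73, 62) - 4 = 22.
|n| = √(81 + 4 + 36) = 11, so the distance is |22|/11 = 2.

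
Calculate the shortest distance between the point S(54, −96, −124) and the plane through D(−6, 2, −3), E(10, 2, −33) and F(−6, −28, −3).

DE = (16, 0, −30) and DF = (0, −30, 0), so a normal is n = DE × DF = (−900, 0, −480).
d = |(-900)·54 + (-480)·(-124) − 6840| / √(810000 + 0 + 230400) = |4080| / 1020 = 4.

4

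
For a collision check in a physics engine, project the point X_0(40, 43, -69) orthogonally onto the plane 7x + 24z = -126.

(54, 43, -21)

The perpendicular from X_0 has direction n = (7, 0, 24): r = (40, 43, -69) + μ(7, 0, 24).
Substitute into the plane: n·(X_0 + μn) = -126 gives -1376 + 625μ = -126, so μ = 2.
Foot = (40, 43, -69) + 2·(7, 0, 24) = (54, 43, -21).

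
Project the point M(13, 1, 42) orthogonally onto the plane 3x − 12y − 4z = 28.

n = (3, −12, −4), |n|² = 169, and n·M − 28 = -169.
t = -169/169 = -1, so the foot is M − t·n = (13, 1, 42) − (-1)·(3, −12, −4) = (16, −11, 38).

(16, -11, 38)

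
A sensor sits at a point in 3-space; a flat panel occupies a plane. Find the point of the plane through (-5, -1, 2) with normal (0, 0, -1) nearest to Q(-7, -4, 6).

(-7, -4, 2)

n = (0, 0, -1), |n|² = 1, and n·Q − (-2) = -4.
t = -4/1 = -4, so the foot is Q − t·n = (-7, -4, 6) − (-4)·(0, 0, -1) = (-7, -4, 2).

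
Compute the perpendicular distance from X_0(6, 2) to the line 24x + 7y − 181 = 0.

23/25

d = |24·6 + 7·2 − 181| / √(576 + 49) = |-23|/25 = 23/25.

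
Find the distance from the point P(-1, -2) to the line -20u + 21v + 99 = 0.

The normal to the line is n = (-20, 21) with |n| = 29.
|n·P − (-99)| = |-22 − (-99)| = 77, so the distance is 77/29.

77/29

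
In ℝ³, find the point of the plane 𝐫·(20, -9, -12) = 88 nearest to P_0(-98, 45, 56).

(2, 0, -4)

n = (20, -9, -12), |n|² = 625, and n·P_0 − 88 = -3125.
t = -3125/625 = -5, so the foot is P_0 − t·n = (-98, 45, 56) − (-5)·(20, -9, -12) = (2, 0, -4).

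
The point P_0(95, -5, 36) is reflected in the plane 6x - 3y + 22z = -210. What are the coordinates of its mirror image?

n = (6, -3, 22), |n|² = 529, n·P_0 − (-210) = 1587, so t = 1587/529 = 3.
Foot F = P_0 − 3·n = (77, 4, -30); the reflection is 2F − P_0 = (59, 13, -96).

(59, 13, -96)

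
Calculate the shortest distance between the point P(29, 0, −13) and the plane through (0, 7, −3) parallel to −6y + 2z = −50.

Parallel planes share the normal n = (0, −6, 2); since (0, 7, −3) lies on the plane, its equation is −6y + 2z = -48.
n = (0, −6, 2); n·P − (-48) = 22; |n| = 2√10; distance = 22/(2√10) = 11/√10.

11√10/10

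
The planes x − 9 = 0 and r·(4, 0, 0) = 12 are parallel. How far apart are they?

6

Divide the second equation by 4 to match normals: x = 3.
Both planes have normal n = (1, 0, 0), |n| = 1. Any point on the first plane is at distance |3 − 9|/|n| = 6/1 = 6 from the second.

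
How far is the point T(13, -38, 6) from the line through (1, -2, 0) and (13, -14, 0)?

18

A direction vector is d = (12, -12, 0).
AP = (12, -36, 6), and AP × d = (72, 72, 288).
|AP × d|² = 93312 and |d|² = 288, so the distance is √(93312/288) = √324 = 18.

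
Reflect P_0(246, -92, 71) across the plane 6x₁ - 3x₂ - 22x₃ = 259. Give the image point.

With n = (6, -3, -22), the signed offset is (n·P_0 − 259)/|n|² = -69/529 = -3/23.
P_0' = P_0 − 2t·n = (246, -92, 71) − (-6/23)·(6, -3, -22) = (5694/23, -2134/23, 1501/23).

(5694/23, -2134/23, 1501/23)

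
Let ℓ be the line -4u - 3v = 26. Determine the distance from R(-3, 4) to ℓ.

d = |(-4)·(-3) + (-3)·4 − 26| / √(16 + 9) = |-26|/5 = 26/5.

26/5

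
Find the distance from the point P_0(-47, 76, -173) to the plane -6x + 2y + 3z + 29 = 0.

8

n = (-6, 2, 3); n·P − (-29) = -56; |n| = 7; distance = 56/7 = 8.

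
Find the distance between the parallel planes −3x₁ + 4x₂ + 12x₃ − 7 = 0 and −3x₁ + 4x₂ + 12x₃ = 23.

With common normal n = (−3, 4, 12) (|n| = 13), the distance is |7 − 23|/|n| = 16/13.

16/13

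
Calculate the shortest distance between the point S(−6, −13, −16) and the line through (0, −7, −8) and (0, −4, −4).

A direction vector is d = (0, 3, 4).
AP = (−6, −6, −8), and AP × d = (0, 24, −18).
|AP × d|² = 900 and |d|² = 25, so the distance is √(900/25) = √36 = 6.

6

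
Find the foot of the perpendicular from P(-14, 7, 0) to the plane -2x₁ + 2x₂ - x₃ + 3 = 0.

(-4, -3, 5)

The perpendicular from P has direction n = (-2, 2, -1): r = (-14, 7, 0) + λ(-2, 2, -1).
Substitute into the plane: n·(P + λn) = -3 gives 42 + 9λ = -3, so λ = -5.
Foot = (-14, 7, 0) + (-5)·(-2, 2, -1) = (-4, -3, 5).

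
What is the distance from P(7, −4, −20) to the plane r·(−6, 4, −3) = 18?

16/√61

Normal vector n = (−6, 4, −3), and n·(7, −4, −20) − 18 = −16.
|n| = √(36 + 16 + 9) = √61, so the distance is |-16|/√61 = 16√61/61.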